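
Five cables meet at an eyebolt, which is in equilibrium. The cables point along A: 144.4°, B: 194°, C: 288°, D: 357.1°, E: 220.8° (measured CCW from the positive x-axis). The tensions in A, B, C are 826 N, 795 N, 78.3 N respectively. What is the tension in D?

Resolve: ΣF_x = 826 cos 144.4° + 795 cos 194° + 78.3 cos 288° + T_D cos 357.1° + T_E cos 220.8° = 0.
        ΣF_y = 826 sin 144.4° + 795 sin 194° + 78.3 sin 288° + T_D sin 357.1° + T_E sin 220.8° = 0.
The known terms sum to (-1419, 214) N, so 0.9987 T_D − 0.7570 T_E = 1419 and -0.0506 T_D − 0.6534 T_E = -214.
Solving simultaneously: T_D = 1576 N, T_E = 205.5 N.

T_D ≈ 1580 N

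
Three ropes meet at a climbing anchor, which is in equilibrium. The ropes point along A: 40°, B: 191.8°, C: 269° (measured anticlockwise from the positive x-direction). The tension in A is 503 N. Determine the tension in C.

Resolve: ΣF_x = 503 cos 40° + T_B cos 191.8° + T_C cos 269° = 0.
        ΣF_y = 503 sin 40° + T_B sin 191.8° + T_C sin 269° = 0.
The known terms sum to (385.3, 323.3) N, so -0.9789 T_B − 0.0175 T_C = -385.3 and -0.2045 T_B − 0.9998 T_C = -323.3.
Solving simultaneously: T_B = 389.3 N, T_C = 243.8 N.

T_C ≈ 244 N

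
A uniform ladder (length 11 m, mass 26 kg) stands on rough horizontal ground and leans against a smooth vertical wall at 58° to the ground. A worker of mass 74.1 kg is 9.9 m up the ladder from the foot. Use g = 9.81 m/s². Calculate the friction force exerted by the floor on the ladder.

f ≈ 488 N

Torques about the foot: N_wall · 11 sin 58° = 26×9.81×5.5 cos 58° + 74.1×9.81×9.9 cos 58° → N_wall = 488.5 N.
ΣF_x = 0: f_floor = N_wall = 488.5 N.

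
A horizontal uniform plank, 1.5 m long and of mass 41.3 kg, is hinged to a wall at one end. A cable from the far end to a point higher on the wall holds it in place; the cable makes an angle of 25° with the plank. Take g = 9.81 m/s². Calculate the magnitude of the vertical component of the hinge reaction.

|H_y| ≈ 203 N

Take torques about the hinge: T sin 25° · 1.5 = 41.3×9.81×0.75 = 303.86 N·m.
So T = 303.86 / (0.4226 × 1.5) = 479.34 N.
ΣF_y = 0: H_y = (41.3×9.81) − T sin 25° = 405.15 − 202.58 = 202.58 N.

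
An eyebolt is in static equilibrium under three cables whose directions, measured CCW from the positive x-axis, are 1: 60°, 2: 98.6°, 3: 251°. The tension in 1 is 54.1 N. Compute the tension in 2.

Resolve: ΣF_x = 54.1 cos 60° + T_2 cos 98.6° + T_3 cos 251° = 0.
        ΣF_y = 54.1 sin 60° + T_2 sin 98.6° + T_3 sin 251° = 0.
The known terms sum to (27.05, 46.85) N, so -0.1495 T_2 − 0.3256 T_3 = -27.05 and 0.9888 T_2 − 0.9455 T_3 = -46.85.
Solving simultaneously: T_2 = 22.28 N, T_3 = 72.85 N.

T_2 ≈ 22.3 N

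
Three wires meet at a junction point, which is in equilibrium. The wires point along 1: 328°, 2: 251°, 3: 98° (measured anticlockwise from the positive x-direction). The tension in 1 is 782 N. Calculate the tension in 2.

T_2 ≈ 1320 N

Resolve: ΣF_x = 782 cos 328° + T_2 cos 251° + T_3 cos 98° = 0.
        ΣF_y = 782 sin 328° + T_2 sin 251° + T_3 sin 98° = 0.
The known terms sum to (663.2, -414.4) N, so -0.3256 T_2 − 0.1392 T_3 = -663.2 and -0.9455 T_2 + 0.9903 T_3 = 414.4.
Solving simultaneously: T_2 = 1320 N, T_3 = 1678 N.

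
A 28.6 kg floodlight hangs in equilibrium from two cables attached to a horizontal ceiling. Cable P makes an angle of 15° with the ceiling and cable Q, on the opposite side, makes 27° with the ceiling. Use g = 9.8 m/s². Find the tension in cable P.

Weight W = 28.6 × 9.8 = 280.3 N acts straight down.
Horizontal: T_P cos 15° = T_Q cos 27°  →  T_Q = 1.084 T_P.
Vertical: T_P sin 15° + T_Q sin 27° = 280.3.
Substituting the horizontal relation into the vertical equation gives 0.751 T_P = 280.3, so T_P = 373.2 N.

T_P ≈ 373 N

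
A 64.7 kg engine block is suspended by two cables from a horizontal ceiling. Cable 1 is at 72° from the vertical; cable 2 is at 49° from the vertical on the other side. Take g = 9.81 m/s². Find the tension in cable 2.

Angles from the horizontal: cable 1 is 90° − 72° = 18°, cable 2 is 90° − 49° = 41°.
Weight W = 64.7 × 9.81 = 634.7 N acts straight down.
Horizontal: T_1 cos 18° = T_2 cos 41°  →  T_1 = 0.7935 T_2.
Vertical: T_1 sin 18° + T_2 sin 41° = 634.7.
Substituting the horizontal relation into the vertical equation gives 0.9013 T_2 = 634.7, so T_2 = 704.2 N.

T_2 ≈ 704 N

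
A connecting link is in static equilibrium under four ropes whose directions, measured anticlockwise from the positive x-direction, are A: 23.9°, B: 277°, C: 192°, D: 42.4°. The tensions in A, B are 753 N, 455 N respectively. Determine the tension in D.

Resolve: ΣF_x = 753 cos 23.9° + 455 cos 277° + T_C cos 192° + T_D cos 42.4° = 0.
        ΣF_y = 753 sin 23.9° + 455 sin 277° + T_C sin 192° + T_D sin 42.4° = 0.
The known terms sum to (743.9, -146.5) N, so -0.9781 T_C + 0.7385 T_D = -743.9 and -0.2079 T_C + 0.6743 T_D = 146.5.
Solving simultaneously: T_C = 1205 N, T_D = 588.9 N.

T_D ≈ 589 N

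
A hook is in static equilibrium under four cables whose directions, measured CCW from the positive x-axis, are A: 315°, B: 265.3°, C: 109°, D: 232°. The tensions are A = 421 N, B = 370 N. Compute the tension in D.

Resolve: ΣF_x = 421 cos 315° + 370 cos 265.3° + T_C cos 109° + T_D cos 232° = 0.
        ΣF_y = 421 sin 315° + 370 sin 265.3° + T_C sin 109° + T_D sin 232° = 0.
The known terms sum to (267.4, -666.4) N, so -0.3256 T_C − 0.6157 T_D = -267.4 and 0.9455 T_C − 0.7880 T_D = 666.4.
Solving simultaneously: T_C = 740.5 N, T_D = 42.73 N.

T_D ≈ 42.7 N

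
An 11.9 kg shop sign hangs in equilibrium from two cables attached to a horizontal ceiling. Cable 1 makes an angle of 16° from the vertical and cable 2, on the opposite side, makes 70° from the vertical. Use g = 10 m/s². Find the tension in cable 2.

Angles from the horizontal: cable 1 is 90° − 16° = 74°, cable 2 is 90° − 70° = 20°.
Weight W = 11.9 × 10 = 119 N acts straight down.
Horizontal: T_1 cos 74° = T_2 cos 20°  →  T_1 = 3.409 T_2.
Vertical: T_1 sin 74° + T_2 sin 20° = 119.
Substituting the horizontal relation into the vertical equation gives 3.619 T_2 = 119, so T_2 = 32.88 N.

T_2 ≈ 32.9 N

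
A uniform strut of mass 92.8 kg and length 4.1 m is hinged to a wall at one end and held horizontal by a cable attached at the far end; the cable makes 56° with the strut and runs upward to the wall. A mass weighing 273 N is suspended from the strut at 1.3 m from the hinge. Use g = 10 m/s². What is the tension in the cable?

T ≈ 664 N

Take torques about the hinge: T sin 56° · 4.1 = 92.8×10×2.05 + 273×1.3 = 2257.3 N·m.
So T = 2257.3 / (0.8290 × 4.1) = 664.1 N.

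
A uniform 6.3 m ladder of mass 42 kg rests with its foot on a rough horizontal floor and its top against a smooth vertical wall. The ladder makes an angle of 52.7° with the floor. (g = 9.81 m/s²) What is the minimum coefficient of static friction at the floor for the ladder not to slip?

μ_min ≈ 0.381

ΣF_y = 0: N_floor = 42×9.81 = 412.02 N.
Torques about the foot: N_wall · 6.3 sin 52.7° = 42×9.81×3.15 cos 52.7° → N_wall = 156.94 N.
ΣF_x = 0: f_floor = N_wall = 156.94 N.
μ_min = f_floor / N_floor = 156.94 / 412.02 = 0.3809.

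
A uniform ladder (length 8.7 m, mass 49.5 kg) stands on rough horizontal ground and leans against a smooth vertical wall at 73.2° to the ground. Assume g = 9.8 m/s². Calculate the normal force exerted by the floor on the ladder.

ΣF_y = 0: N_floor = 49.5×9.8 = 485.1 N.

N_floor ≈ 485 N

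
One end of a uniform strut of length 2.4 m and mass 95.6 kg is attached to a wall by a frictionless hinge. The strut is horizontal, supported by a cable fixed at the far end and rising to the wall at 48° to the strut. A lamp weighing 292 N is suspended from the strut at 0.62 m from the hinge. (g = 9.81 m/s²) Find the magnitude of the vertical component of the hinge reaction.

|H_y| ≈ 685 N

Take torques about the hinge: T sin 48° · 2.4 = 95.6×9.81×1.2 + 292×0.62 = 1306.4 N·m.
So T = 1306.4 / (0.7431 × 2.4) = 732.5 N.
ΣF_y = 0: H_y = (95.6×9.81 + 292) − T sin 48° = 1229.8 − 544.35 = 685.48 N.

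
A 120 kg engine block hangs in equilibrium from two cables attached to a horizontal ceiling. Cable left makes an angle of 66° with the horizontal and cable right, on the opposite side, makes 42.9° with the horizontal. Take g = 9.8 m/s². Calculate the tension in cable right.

T_right ≈ 506 N

Weight W = 120 × 9.8 = 1176 N acts straight down.
Horizontal: T_left cos 66° = T_right cos 42.9°  →  T_left = 1.801 T_right.
Vertical: T_left sin 66° + T_right sin 42.9° = 1176.
Substituting the horizontal relation into the vertical equation gives 2.326 T_right = 1176, so T_right = 505.6 N.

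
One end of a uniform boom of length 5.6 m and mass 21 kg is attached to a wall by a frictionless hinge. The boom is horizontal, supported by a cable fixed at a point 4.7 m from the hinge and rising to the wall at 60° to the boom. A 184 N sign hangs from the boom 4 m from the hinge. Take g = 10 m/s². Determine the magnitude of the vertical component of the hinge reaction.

Take torques about the hinge: T sin 60° · 4.7 = 21×10×2.8 + 184×4 = 1324 N·m.
So T = 1324 / (0.8660 × 4.7) = 325.28 N.
ΣF_y = 0: H_y = (21×10 + 184) − T sin 60° = 394 − 281.7 = 112.3 N.

|H_y| ≈ 112 N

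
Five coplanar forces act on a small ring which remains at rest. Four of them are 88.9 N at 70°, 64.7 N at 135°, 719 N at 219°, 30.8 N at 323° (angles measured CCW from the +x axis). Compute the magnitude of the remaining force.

F ≈ 647 N

Sum the known components: ΣF_x = -549.5 N, ΣF_y = -341.7 N.
For equilibrium the remaining force must supply (−ΣF_x, −ΣF_y) = (549.5, 341.7) N.
Magnitude = √((549.5)² + (341.7)²) = 647.1 N; direction = atan2(341.7, 549.5) = 31.9°.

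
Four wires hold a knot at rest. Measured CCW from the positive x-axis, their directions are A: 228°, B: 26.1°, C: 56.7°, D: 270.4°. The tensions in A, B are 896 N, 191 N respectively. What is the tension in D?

T_D ≈ 69 N

Resolve: ΣF_x = 896 cos 228° + 191 cos 26.1° + T_C cos 56.7° + T_D cos 270.4° = 0.
        ΣF_y = 896 sin 228° + 191 sin 26.1° + T_C sin 56.7° + T_D sin 270.4° = 0.
The known terms sum to (-428, -581.8) N, so 0.5490 T_C + 0.0070 T_D = 428 and 0.8358 T_C − 1.0000 T_D = 581.8.
Solving simultaneously: T_C = 778.7 N, T_D = 69.03 N.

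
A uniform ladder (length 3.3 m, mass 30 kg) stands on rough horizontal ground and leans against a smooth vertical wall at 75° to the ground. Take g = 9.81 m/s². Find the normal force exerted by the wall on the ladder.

Torques about the foot: N_wall · 3.3 sin 75° = 30×9.81×1.65 cos 75° → N_wall = 39.429 N.

N_wall ≈ 39.4 N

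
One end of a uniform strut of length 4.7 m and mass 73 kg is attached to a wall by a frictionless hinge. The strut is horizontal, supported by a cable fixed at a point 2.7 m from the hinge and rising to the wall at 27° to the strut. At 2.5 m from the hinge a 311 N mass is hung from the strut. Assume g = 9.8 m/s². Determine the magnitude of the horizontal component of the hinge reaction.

Take torques about the hinge: T sin 27° · 2.7 = 73×9.8×2.35 + 311×2.5 = 2458.7 N·m.
So T = 2458.7 / (0.4540 × 2.7) = 2005.8 N.
ΣF_x = 0: H_x = T cos 27° = 1787.2 N.

H_x ≈ 1790 N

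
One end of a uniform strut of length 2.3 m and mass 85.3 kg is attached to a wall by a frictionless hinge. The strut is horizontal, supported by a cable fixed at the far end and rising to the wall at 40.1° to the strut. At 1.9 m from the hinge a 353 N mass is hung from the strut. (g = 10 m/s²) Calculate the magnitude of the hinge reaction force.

|H| ≈ 982 N

Take torques about the hinge: T sin 40.1° · 2.3 = 85.3×10×1.15 + 353×1.9 = 1651.6 N·m.
So T = 1651.6 / (0.6441 × 2.3) = 1114.9 N.
ΣF_x = 0: H_x = T cos 40.1° = 852.78 N.
ΣF_y = 0: H_y = (85.3×10 + 353) − T sin 40.1° = 1206 − 718.11 = 487.89 N.
|H| = √(H_x² + H_y²) = √((852.78)² + (487.89)²) = 982.48 N.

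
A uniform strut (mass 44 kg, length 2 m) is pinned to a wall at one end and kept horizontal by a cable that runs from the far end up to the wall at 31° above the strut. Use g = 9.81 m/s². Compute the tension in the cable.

T ≈ 419 N

Take torques about the hinge: T sin 31° · 2 = 44×9.81×1 = 431.64 N·m.
So T = 431.64 / (0.5150 × 2) = 419.04 N.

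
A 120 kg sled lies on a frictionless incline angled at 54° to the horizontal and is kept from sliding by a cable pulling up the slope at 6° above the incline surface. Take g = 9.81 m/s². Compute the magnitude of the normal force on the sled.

N ≈ 592 N

Take axes along and perpendicular to the incline. Weight components: W sin 54° = 952.4 N down-slope, W cos 54° = 691.9 N into the surface.
Along incline: T cos 6° = W sin 54° → T = 957.6 N.
Perpendicular: N = W cos 54° − T sin 6° = 591.8 N.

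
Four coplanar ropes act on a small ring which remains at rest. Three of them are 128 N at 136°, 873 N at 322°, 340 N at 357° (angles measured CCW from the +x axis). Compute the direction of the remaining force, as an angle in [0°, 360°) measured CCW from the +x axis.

θ ≈ 154°

Sum the known components: ΣF_x = 935.4 N, ΣF_y = -466.4 N.
For equilibrium the remaining force must supply (−ΣF_x, −ΣF_y) = (-935.4, 466.4) N.
Magnitude = √((-935.4)² + (466.4)²) = 1045 N; direction = atan2(466.4, -935.4) = 153.5°.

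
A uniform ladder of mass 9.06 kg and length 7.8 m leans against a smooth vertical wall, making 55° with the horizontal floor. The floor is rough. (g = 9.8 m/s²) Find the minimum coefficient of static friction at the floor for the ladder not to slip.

μ_min ≈ 0.350

ΣF_y = 0: N_floor = 9.06×9.8 = 88.788 N.
Torques about the foot: N_wall · 7.8 sin 55° = 9.06×9.8×3.9 cos 55° → N_wall = 31.085 N.
ΣF_x = 0: f_floor = N_wall = 31.085 N.
μ_min = f_floor / N_floor = 31.085 / 88.788 = 0.3501.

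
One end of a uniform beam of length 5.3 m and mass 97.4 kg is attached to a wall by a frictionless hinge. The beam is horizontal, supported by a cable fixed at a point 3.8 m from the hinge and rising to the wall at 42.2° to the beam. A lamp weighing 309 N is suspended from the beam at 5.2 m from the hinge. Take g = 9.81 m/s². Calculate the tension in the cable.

Take torques about the hinge: T sin 42.2° · 3.8 = 97.4×9.81×2.65 + 309×5.2 = 4138.9 N·m.
So T = 4138.9 / (0.6717 × 3.8) = 1621.5 N.

T ≈ 1620 N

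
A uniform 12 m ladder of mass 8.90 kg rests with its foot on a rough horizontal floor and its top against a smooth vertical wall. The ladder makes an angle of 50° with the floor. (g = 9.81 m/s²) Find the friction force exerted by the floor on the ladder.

Torques about the foot: N_wall · 12 sin 50° = 8.90×9.81×6 cos 50° → N_wall = 36.63 N.
ΣF_x = 0: f_floor = N_wall = 36.63 N.

f ≈ 36.6 N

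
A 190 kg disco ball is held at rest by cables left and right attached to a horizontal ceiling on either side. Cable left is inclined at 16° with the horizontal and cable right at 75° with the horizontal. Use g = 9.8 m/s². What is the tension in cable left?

T_left ≈ 482 N

Weight W = 190 × 9.8 = 1862 N acts straight down.
Horizontal: T_left cos 16° = T_right cos 75°  →  T_right = 3.714 T_left.
Vertical: T_left sin 16° + T_right sin 75° = 1862.
Substituting the horizontal relation into the vertical equation gives 3.863 T_left = 1862, so T_left = 482 N.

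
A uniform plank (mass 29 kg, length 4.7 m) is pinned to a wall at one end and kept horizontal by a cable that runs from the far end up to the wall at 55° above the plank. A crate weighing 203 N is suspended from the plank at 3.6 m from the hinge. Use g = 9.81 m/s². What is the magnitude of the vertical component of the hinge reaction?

Take torques about the hinge: T sin 55° · 4.7 = 29×9.81×2.35 + 203×3.6 = 1399.4 N·m.
So T = 1399.4 / (0.8192 × 4.7) = 363.47 N.
ΣF_y = 0: H_y = (29×9.81 + 203) − T sin 55° = 487.49 − 297.73 = 189.76 N.

|H_y| ≈ 190 N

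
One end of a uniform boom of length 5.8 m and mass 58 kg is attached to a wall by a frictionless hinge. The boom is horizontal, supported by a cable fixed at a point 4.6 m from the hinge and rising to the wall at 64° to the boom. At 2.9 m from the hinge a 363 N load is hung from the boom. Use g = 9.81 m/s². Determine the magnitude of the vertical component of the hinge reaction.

Take torques about the hinge: T sin 64° · 4.6 = 58×9.81×2.9 + 363×2.9 = 2702.7 N·m.
So T = 2702.7 / (0.8988 × 4.6) = 653.71 N.
ΣF_y = 0: H_y = (58×9.81 + 363) − T sin 64° = 931.98 − 587.55 = 344.43 N.

|H_y| ≈ 344 N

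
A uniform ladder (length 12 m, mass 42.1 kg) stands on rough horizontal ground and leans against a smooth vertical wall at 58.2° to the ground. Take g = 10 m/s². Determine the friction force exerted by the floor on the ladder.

Torques about the foot: N_wall · 12 sin 58.2° = 42.1×10×6 cos 58.2° → N_wall = 130.52 N.
ΣF_x = 0: f_floor = N_wall = 130.52 N.

f ≈ 131 N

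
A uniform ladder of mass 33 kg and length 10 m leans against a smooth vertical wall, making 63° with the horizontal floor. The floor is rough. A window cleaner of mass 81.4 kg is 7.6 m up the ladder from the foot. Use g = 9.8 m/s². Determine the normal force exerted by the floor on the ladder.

ΣF_y = 0: N_floor = 33×9.8 + 81.4×9.8 = 1121.1 N.

N_floor ≈ 1120 N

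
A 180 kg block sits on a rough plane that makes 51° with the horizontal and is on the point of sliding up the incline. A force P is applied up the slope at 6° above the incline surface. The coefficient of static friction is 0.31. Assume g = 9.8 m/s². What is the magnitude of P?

P ≈ 1670 N

On the verge of sliding up the incline, friction equals μN and acts down the slope.
Perpendicular: N + P sin 6° = W cos 51° = 1110 N.
Along incline: P cos 6° = W sin 51° + μN  with W sin 51° = 1371 N.
Solving the pair for P and N: P = 1670 N, N = 935.6 N (and f = μN = 290 N).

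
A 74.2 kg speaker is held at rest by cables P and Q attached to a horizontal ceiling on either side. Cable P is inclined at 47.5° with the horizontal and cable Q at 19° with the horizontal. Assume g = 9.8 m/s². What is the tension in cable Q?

Weight W = 74.2 × 9.8 = 727.2 N acts straight down.
Horizontal: T_P cos 47.5° = T_Q cos 19°  →  T_P = 1.4 T_Q.
Vertical: T_P sin 47.5° + T_Q sin 19° = 727.2.
Substituting the horizontal relation into the vertical equation gives 1.357 T_Q = 727.2, so T_Q = 535.7 N.

T_Q ≈ 536 N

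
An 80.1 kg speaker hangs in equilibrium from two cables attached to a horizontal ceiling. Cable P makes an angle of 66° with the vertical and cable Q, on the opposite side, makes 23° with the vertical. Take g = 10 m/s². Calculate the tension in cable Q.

Angles from the horizontal: cable P is 90° − 66° = 24°, cable Q is 90° − 23° = 67°.
Weight W = 80.1 × 10 = 801 N acts straight down.
Horizontal: T_P cos 24° = T_Q cos 67°  →  T_P = 0.4277 T_Q.
Vertical: T_P sin 24° + T_Q sin 67° = 801.
Substituting the horizontal relation into the vertical equation gives 1.094 T_Q = 801, so T_Q = 731.9 N.

T_Q ≈ 732 N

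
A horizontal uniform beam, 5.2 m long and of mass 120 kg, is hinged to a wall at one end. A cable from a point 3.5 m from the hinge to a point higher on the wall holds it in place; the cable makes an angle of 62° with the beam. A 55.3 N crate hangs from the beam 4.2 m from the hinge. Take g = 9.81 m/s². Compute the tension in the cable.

T ≈ 1070 N

Take torques about the hinge: T sin 62° · 3.5 = 120×9.81×2.6 + 55.3×4.2 = 3293 N·m.
So T = 3293 / (0.8829 × 3.5) = 1065.6 N.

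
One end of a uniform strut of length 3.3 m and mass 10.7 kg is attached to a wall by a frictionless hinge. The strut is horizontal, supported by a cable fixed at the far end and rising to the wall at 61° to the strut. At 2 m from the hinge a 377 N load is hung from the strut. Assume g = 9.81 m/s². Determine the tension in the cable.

T ≈ 321 N

Take torques about the hinge: T sin 61° · 3.3 = 10.7×9.81×1.65 + 377×2 = 927.2 N·m.
So T = 927.2 / (0.8746 × 3.3) = 321.25 N.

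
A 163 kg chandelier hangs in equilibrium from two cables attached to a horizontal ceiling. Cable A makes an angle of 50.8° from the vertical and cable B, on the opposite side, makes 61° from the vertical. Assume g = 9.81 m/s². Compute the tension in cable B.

T_B ≈ 1330 N

Angles from the horizontal: cable A is 90° − 50.8° = 39.2°, cable B is 90° − 61° = 29°.
Weight W = 163 × 9.81 = 1599 N acts straight down.
Horizontal: T_A cos 39.2° = T_B cos 29°  →  T_A = 1.129 T_B.
Vertical: T_A sin 39.2° + T_B sin 29° = 1599.
Substituting the horizontal relation into the vertical equation gives 1.198 T_B = 1599, so T_B = 1335 N.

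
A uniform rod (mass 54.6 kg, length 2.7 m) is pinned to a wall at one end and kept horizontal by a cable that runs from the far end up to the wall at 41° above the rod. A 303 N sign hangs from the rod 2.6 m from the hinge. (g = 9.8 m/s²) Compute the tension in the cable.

Take torques about the hinge: T sin 41° · 2.7 = 54.6×9.8×1.35 + 303×2.6 = 1510.2 N·m.
So T = 1510.2 / (0.6561 × 2.7) = 852.54 N.

T ≈ 853 N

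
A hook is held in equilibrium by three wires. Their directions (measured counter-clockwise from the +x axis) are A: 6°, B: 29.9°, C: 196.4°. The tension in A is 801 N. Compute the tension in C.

Resolve: ΣF_x = 801 cos 6° + T_B cos 29.9° + T_C cos 196.4° = 0.
        ΣF_y = 801 sin 6° + T_B sin 29.9° + T_C sin 196.4° = 0.
The known terms sum to (796.6, 83.73) N, so 0.8669 T_B − 0.9593 T_C = -796.6 and 0.4985 T_B − 0.2823 T_C = -83.73.
Solving simultaneously: T_B = 619.4 N, T_C = 1390 N.

T_C ≈ 1390 N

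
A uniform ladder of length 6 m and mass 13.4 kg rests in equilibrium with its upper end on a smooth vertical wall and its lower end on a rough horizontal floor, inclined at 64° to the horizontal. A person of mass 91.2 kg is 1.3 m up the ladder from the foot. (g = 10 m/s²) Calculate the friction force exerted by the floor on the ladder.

f ≈ 129 N

Torques about the foot: N_wall · 6 sin 64° = 13.4×10×3 cos 64° + 91.2×10×1.3 cos 64° → N_wall = 129.05 N.
ΣF_x = 0: f_floor = N_wall = 129.05 N.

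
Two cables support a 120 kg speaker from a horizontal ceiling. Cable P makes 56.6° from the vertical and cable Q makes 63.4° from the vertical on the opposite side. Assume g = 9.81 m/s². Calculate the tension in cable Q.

Angles from the horizontal: cable P is 90° − 56.6° = 33.4°, cable Q is 90° − 63.4° = 26.6°.
Weight W = 120 × 9.81 = 1177 N acts straight down.
Horizontal: T_P cos 33.4° = T_Q cos 26.6°  →  T_P = 1.071 T_Q.
Vertical: T_P sin 33.4° + T_Q sin 26.6° = 1177.
Substituting the horizontal relation into the vertical equation gives 1.037 T_Q = 1177, so T_Q = 1135 N.

T_Q ≈ 1130 N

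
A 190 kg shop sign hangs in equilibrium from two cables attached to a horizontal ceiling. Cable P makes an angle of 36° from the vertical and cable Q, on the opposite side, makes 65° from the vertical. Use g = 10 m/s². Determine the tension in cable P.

T_P ≈ 1750 N

Angles from the horizontal: cable P is 90° − 36° = 54°, cable Q is 90° − 65° = 25°.
Weight W = 190 × 10 = 1900 N acts straight down.
Horizontal: T_P cos 54° = T_Q cos 25°  →  T_Q = 0.6485 T_P.
Vertical: T_P sin 54° + T_Q sin 25° = 1900.
Substituting the horizontal relation into the vertical equation gives 1.083 T_P = 1900, so T_P = 1754 N.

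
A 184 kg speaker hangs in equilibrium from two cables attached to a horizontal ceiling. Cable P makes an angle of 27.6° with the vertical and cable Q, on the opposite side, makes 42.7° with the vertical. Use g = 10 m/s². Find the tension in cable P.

T_P ≈ 1330 N

Angles from the horizontal: cable P is 90° − 27.6° = 62.4°, cable Q is 90° − 42.7° = 47.3°.
Weight W = 184 × 10 = 1840 N acts straight down.
Horizontal: T_P cos 62.4° = T_Q cos 47.3°  →  T_Q = 0.6832 T_P.
Vertical: T_P sin 62.4° + T_Q sin 47.3° = 1840.
Substituting the horizontal relation into the vertical equation gives 1.388 T_P = 1840, so T_P = 1325 N.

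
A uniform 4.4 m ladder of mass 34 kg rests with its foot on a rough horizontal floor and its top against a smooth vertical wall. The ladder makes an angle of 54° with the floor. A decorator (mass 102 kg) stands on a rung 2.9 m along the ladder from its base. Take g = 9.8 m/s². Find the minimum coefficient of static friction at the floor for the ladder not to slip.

μ_min ≈ 0.450

ΣF_y = 0: N_floor = 34×9.8 + 102×9.8 = 1332.8 N.
Torques about the foot: N_wall · 4.4 sin 54° = 34×9.8×2.2 cos 54° + 102×9.8×2.9 cos 54° → N_wall = 599.71 N.
ΣF_x = 0: f_floor = N_wall = 599.71 N.
μ_min = f_floor / N_floor = 599.71 / 1332.8 = 0.45.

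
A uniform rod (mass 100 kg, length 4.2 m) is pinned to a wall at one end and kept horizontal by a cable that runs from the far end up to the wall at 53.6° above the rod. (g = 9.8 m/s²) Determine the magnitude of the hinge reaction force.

|H| ≈ 609 N

Take torques about the hinge: T sin 53.6° · 4.2 = 100×9.8×2.1 = 2058 N·m.
So T = 2058 / (0.8049 × 4.2) = 608.78 N.
ΣF_x = 0: H_x = T cos 53.6° = 361.26 N.
ΣF_y = 0: H_y = (100×9.8) − T sin 53.6° = 980 − 490 = 490 N.
|H| = √(H_x² + H_y²) = √((361.26)² + (490)²) = 608.78 N.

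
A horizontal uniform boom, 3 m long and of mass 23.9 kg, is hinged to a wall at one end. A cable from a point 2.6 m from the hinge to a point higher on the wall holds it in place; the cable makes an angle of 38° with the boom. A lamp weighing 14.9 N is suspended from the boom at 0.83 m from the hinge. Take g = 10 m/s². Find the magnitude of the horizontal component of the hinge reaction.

Take torques about the hinge: T sin 38° · 2.6 = 23.9×10×1.5 + 14.9×0.83 = 370.87 N·m.
So T = 370.87 / (0.6157 × 2.6) = 231.69 N.
ΣF_x = 0: H_x = T cos 38° = 182.57 N.

H_x ≈ 183 N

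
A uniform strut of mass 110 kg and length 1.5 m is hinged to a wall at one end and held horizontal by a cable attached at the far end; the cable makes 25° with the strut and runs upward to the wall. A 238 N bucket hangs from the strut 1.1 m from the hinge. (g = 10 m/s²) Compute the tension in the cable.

Take torques about the hinge: T sin 25° · 1.5 = 110×10×0.75 + 238×1.1 = 1086.8 N·m.
So T = 1086.8 / (0.4226 × 1.5) = 1714.4 N.

T ≈ 1710 N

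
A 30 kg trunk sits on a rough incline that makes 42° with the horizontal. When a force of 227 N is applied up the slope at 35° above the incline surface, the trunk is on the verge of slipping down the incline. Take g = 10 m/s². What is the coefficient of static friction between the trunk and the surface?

On the verge of sliding down the incline, friction is at its maximum μN and acts up the slope.
Perpendicular to incline: N = W cos 42° − P sin 35° = 222.9 − 130.2 = 92.74 N.
Along incline: P cos 35° + μN = W sin 42° → μ = (W sin 42° − P cos 35°) / N = 0.1595.

μ ≈ 0.159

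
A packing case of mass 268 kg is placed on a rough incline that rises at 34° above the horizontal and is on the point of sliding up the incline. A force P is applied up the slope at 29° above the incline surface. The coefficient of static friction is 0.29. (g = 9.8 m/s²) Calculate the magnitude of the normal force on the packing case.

N ≈ 1170 N

On the verge of sliding up the incline, friction equals μN and acts down the slope.
Perpendicular: N + P sin 29° = W cos 34° = 2177 N.
Along incline: P cos 29° = W sin 34° + μN  with W sin 34° = 1469 N.
Solving the pair for P and N: P = 2069 N, N = 1174 N (and f = μN = 340.6 N).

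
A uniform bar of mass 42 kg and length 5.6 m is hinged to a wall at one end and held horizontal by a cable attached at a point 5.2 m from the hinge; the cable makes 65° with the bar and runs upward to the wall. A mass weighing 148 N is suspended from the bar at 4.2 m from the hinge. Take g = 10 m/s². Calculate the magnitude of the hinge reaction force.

|H| ≈ 275 N

Take torques about the hinge: T sin 65° · 5.2 = 42×10×2.8 + 148×4.2 = 1797.6 N·m.
So T = 1797.6 / (0.9063 × 5.2) = 381.43 N.
ΣF_x = 0: H_x = T cos 65° = 161.2 N.
ΣF_y = 0: H_y = (42×10 + 148) − T sin 65° = 568 − 345.69 = 222.31 N.
|H| = √(H_x² + H_y²) = √((161.2)² + (222.31)²) = 274.6 N.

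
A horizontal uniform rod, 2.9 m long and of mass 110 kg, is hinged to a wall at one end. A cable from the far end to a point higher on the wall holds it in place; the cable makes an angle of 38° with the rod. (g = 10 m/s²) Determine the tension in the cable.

T ≈ 893 N

Take torques about the hinge: T sin 38° · 2.9 = 110×10×1.45 = 1595 N·m.
So T = 1595 / (0.6157 × 2.9) = 893.35 N.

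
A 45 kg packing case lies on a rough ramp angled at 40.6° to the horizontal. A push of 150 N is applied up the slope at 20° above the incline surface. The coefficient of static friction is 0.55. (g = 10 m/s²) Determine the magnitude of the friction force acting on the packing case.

Axes along / perpendicular to the incline. W sin 40.6° = 292.8 N down-slope; W cos 40.6° = 341.7 N into the surface.
Perpendicular: N = W cos 40.6° − P sin 20° = 341.7 − 51.3 = 290.4 N.
Along incline: P cos 20° + f = W sin 40.6° (friction acts up-slope) → f = 292.8 − 141 = 151.9 N.
|f| = 151.9 N ≤ μN = 159.7 N, so the packing case is indeed static.

f ≈ 152 N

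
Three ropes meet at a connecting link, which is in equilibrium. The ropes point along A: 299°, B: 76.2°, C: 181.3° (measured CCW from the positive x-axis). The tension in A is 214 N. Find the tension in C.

Resolve: ΣF_x = 214 cos 299° + T_B cos 76.2° + T_C cos 181.3° = 0.
        ΣF_y = 214 sin 299° + T_B sin 76.2° + T_C sin 181.3° = 0.
The known terms sum to (103.7, -187.2) N, so 0.2385 T_B − 0.9997 T_C = -103.7 and 0.9711 T_B − 0.0227 T_C = 187.2.
Solving simultaneously: T_B = 196.3 N, T_C = 150.6 N.

T_C ≈ 151 N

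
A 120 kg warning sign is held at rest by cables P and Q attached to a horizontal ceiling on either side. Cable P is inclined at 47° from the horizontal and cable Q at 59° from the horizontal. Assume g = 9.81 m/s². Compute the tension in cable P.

Weight W = 120 × 9.81 = 1177 N acts straight down.
Horizontal: T_P cos 47° = T_Q cos 59°  →  T_Q = 1.324 T_P.
Vertical: T_P sin 47° + T_Q sin 59° = 1177.
Substituting the horizontal relation into the vertical equation gives 1.866 T_P = 1177, so T_P = 630.7 N.

T_P ≈ 631 N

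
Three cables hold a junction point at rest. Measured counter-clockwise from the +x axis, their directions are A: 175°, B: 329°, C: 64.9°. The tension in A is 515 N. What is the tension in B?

Resolve: ΣF_x = 515 cos 175° + T_B cos 329° + T_C cos 64.9° = 0.
        ΣF_y = 515 sin 175° + T_B sin 329° + T_C sin 64.9° = 0.
The known terms sum to (-513, 44.89) N, so 0.8572 T_B + 0.4242 T_C = 513 and -0.5150 T_B + 0.9056 T_C = -44.89.
Solving simultaneously: T_B = 486.2 N, T_C = 227 N.

T_B ≈ 486 N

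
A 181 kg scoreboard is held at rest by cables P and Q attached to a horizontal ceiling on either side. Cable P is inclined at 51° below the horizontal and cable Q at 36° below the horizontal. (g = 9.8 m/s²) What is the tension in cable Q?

T_Q ≈ 1120 N

Weight W = 181 × 9.8 = 1774 N acts straight down.
Horizontal: T_P cos 51° = T_Q cos 36°  →  T_P = 1.286 T_Q.
Vertical: T_P sin 51° + T_Q sin 36° = 1774.
Substituting the horizontal relation into the vertical equation gives 1.587 T_Q = 1774, so T_Q = 1118 N.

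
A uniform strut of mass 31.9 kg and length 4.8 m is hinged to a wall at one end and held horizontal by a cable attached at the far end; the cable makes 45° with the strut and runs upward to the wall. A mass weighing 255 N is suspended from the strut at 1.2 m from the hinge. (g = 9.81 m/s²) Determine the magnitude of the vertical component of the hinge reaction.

Take torques about the hinge: T sin 45° · 4.8 = 31.9×9.81×2.4 + 255×1.2 = 1057.1 N·m.
So T = 1057.1 / (0.7071 × 4.8) = 311.44 N.
ΣF_y = 0: H_y = (31.9×9.81 + 255) − T sin 45° = 567.94 − 220.22 = 347.72 N.

|H_y| ≈ 348 N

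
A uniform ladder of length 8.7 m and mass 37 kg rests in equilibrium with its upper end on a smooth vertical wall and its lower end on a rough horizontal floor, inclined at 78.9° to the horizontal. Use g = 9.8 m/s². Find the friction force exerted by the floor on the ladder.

f ≈ 35.6 N

Torques about the foot: N_wall · 8.7 sin 78.9° = 37×9.8×4.35 cos 78.9° → N_wall = 35.57 N.
ΣF_x = 0: f_floor = N_wall = 35.57 N.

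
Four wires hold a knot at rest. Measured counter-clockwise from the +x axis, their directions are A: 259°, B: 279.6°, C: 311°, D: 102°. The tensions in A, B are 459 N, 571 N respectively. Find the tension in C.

T_C ≈ 419 N

Resolve: ΣF_x = 459 cos 259° + 571 cos 279.6° + T_C cos 311° + T_D cos 102° = 0.
        ΣF_y = 459 sin 259° + 571 sin 279.6° + T_C sin 311° + T_D sin 102° = 0.
The known terms sum to (7.644, -1014) N, so 0.6561 T_C − 0.2079 T_D = -7.644 and -0.7547 T_C + 0.9781 T_D = 1014.
Solving simultaneously: T_C = 419.3 N, T_D = 1360 N.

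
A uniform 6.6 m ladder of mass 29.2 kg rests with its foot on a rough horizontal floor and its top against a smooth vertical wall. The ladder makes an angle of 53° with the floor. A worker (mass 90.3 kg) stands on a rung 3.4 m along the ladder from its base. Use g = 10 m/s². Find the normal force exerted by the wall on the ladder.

Torques about the foot: N_wall · 6.6 sin 53° = 29.2×10×3.3 cos 53° + 90.3×10×3.4 cos 53° → N_wall = 460.56 N.

N_wall ≈ 461 N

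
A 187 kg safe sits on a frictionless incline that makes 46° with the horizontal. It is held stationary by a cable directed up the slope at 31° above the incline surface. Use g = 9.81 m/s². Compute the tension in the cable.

T ≈ 1540 N

Take axes along and perpendicular to the incline. Weight components: W sin 46° = 1320 N down-slope, W cos 46° = 1274 N into the surface.
Along incline: T cos 31° = W sin 46° → T = 1539 N.
Perpendicular: N = W cos 46° − T sin 31° = 481.4 N.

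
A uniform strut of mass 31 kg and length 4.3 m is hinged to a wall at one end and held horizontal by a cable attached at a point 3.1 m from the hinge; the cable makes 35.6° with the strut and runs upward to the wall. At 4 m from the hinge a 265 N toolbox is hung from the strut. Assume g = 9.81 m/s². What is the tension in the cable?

Take torques about the hinge: T sin 35.6° · 3.1 = 31×9.81×2.15 + 265×4 = 1713.8 N·m.
So T = 1713.8 / (0.5821 × 3.1) = 949.71 N.

T ≈ 950 N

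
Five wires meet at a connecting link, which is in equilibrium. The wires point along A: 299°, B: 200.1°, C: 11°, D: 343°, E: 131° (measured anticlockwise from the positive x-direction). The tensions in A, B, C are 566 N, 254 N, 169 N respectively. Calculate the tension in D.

T_D ≈ 394 N

Resolve: ΣF_x = 566 cos 299° + 254 cos 200.1° + 169 cos 11° + T_D cos 343° + T_E cos 131° = 0.
        ΣF_y = 566 sin 299° + 254 sin 200.1° + 169 sin 11° + T_D sin 343° + T_E sin 131° = 0.
The known terms sum to (201.8, -550.1) N, so 0.9563 T_D − 0.6561 T_E = -201.8 and -0.2924 T_D + 0.7547 T_E = 550.1.
Solving simultaneously: T_D = 393.7 N, T_E = 881.4 N.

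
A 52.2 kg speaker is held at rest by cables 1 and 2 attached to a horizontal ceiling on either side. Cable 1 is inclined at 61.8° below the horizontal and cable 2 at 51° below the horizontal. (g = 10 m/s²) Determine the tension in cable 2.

T_2 ≈ 268 N

Weight W = 52.2 × 10 = 522 N acts straight down.
Horizontal: T_1 cos 61.8° = T_2 cos 51°  →  T_1 = 1.332 T_2.
Vertical: T_1 sin 61.8° + T_2 sin 51° = 522.
Substituting the horizontal relation into the vertical equation gives 1.951 T_2 = 522, so T_2 = 267.6 N.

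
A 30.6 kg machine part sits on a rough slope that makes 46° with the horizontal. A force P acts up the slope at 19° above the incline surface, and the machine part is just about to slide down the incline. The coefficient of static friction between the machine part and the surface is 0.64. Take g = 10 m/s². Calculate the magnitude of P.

P ≈ 114 N

On the verge of sliding down the incline, friction equals μN and acts up the slope.
Perpendicular: N + P sin 19° = W cos 46° = 212.6 N.
Along incline: P cos 19° + μN = W sin 46° with W sin 46° = 220.1 N.
Solving the pair for P and N: P = 114.1 N, N = 175.4 N (and f = μN = 112.3 N).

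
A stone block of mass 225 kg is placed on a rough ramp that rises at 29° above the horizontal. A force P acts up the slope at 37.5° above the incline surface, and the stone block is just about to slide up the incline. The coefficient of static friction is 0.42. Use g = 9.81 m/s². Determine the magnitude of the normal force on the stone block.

On the verge of sliding up the incline, friction equals μN and acts down the slope.
Perpendicular: N + P sin 37.5° = W cos 29° = 1931 N.
Along incline: P cos 37.5° = W sin 29° + μN  with W sin 29° = 1070 N.
Solving the pair for P and N: P = 1793 N, N = 839 N (and f = μN = 352.4 N).

N ≈ 839 N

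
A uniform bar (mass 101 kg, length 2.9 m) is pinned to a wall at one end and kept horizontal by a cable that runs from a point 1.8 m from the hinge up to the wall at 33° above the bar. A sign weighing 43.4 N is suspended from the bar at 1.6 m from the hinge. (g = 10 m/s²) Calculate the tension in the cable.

Take torques about the hinge: T sin 33° · 1.8 = 101×10×1.45 + 43.4×1.6 = 1533.9 N·m.
So T = 1533.9 / (0.5446 × 1.8) = 1564.7 N.

T ≈ 1560 N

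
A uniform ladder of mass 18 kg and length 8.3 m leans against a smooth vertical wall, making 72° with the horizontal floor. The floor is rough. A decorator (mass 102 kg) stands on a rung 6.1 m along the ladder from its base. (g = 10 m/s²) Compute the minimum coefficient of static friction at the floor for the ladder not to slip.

ΣF_y = 0: N_floor = 18×10 + 102×10 = 1200 N.
Torques about the foot: N_wall · 8.3 sin 72° = 18×10×4.15 cos 72° + 102×10×6.1 cos 72° → N_wall = 272.82 N.
ΣF_x = 0: f_floor = N_wall = 272.82 N.
μ_min = f_floor / N_floor = 272.82 / 1200 = 0.2273.

μ_min ≈ 0.227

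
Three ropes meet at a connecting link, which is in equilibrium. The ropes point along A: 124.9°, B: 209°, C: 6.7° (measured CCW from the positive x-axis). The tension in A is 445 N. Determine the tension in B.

T_B ≈ 1030 N

Resolve: ΣF_x = 445 cos 124.9° + T_B cos 209° + T_C cos 6.7° = 0.
        ΣF_y = 445 sin 124.9° + T_B sin 209° + T_C sin 6.7° = 0.
The known terms sum to (-254.6, 365) N, so -0.8746 T_B + 0.9932 T_C = 254.6 and -0.4848 T_B + 0.1167 T_C = -365.
Solving simultaneously: T_B = 1034 N, T_C = 1167 N.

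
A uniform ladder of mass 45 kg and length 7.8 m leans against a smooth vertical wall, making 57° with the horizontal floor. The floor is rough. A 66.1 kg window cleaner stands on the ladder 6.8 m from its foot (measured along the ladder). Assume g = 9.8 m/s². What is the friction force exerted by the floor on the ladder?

f ≈ 510 N

Torques about the foot: N_wall · 7.8 sin 57° = 45×9.8×3.9 cos 57° + 66.1×9.8×6.8 cos 57° → N_wall = 509.94 N.
ΣF_x = 0: f_floor = N_wall = 509.94 N.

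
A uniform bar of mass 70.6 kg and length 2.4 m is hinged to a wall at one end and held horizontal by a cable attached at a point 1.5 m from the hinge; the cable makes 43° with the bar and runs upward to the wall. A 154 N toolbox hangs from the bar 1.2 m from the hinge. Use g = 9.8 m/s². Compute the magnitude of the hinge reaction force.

Take torques about the hinge: T sin 43° · 1.5 = 70.6×9.8×1.2 + 154×1.2 = 1015.1 N·m.
So T = 1015.1 / (0.6820 × 1.5) = 992.24 N.
ΣF_x = 0: H_x = T cos 43° = 725.68 N.
ΣF_y = 0: H_y = (70.6×9.8 + 154) − T sin 43° = 845.88 − 676.7 = 169.18 N.
|H| = √(H_x² + H_y²) = √((725.68)² + (169.18)²) = 745.14 N.

|H| ≈ 745 N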